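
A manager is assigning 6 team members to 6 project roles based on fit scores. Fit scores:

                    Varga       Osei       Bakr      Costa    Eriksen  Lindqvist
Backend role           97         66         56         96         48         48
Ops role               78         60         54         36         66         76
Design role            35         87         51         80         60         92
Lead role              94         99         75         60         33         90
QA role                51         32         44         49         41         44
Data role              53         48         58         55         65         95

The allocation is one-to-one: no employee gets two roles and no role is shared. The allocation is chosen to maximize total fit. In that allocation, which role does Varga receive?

Varga receives Lead role.

Optimal: Varga→Lead role (94 pts), Osei→Design role (87 pts), Bakr→QA role (44 pts), Costa→Backend role (96 pts), Eriksen→Ops role (66 pts), Lindqvist→Data role (95 pts) — total 94+87+44+96+66+95 = 482 pts.
Column-greedy (each role in turn goes to its best remaining employee) gives 449 pts, worse by 33.
Next-best assignment: Varga→Backend role, Osei→Lead role, Bakr→QA role, Costa→Design role, Eriksen→Ops role, Lindqvist→Data role = 481 pts.
No other one-to-one assignment exceeds 482 pts.
Varga's own top role is Backend role (97 pts), but forcing Varga→Backend role and reassigning the rest optimally gives only 481 pts — worse by 1.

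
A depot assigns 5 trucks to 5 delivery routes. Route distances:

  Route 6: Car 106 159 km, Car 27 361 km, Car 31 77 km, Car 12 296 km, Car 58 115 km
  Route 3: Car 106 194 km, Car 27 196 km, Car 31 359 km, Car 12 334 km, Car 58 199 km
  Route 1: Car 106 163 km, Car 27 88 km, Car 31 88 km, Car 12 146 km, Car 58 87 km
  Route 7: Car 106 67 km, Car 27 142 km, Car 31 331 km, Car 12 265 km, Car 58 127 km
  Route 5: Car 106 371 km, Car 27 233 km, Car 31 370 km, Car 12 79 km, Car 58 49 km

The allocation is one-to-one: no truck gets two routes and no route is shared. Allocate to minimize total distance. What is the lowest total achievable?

This is the linear assignment problem.
Optimal: Car 106→Route 7 (67 km), Car 27→Route 3 (196 km), Car 31→Route 6 (77 km), Car 12→Route 5 (79 km), Car 58→Route 1 (87 km) — total 67+196+77+79+87 = 506 km.
Row-greedy (each truck in turn takes its cheapest remaining route) gives 510 km, worse by 4.
Next-best assignment: Car 106→Route 7, Car 27→Route 1, Car 31→Route 6, Car 12→Route 5, Car 58→Route 3 = 510 km.

Minimum total: 506 km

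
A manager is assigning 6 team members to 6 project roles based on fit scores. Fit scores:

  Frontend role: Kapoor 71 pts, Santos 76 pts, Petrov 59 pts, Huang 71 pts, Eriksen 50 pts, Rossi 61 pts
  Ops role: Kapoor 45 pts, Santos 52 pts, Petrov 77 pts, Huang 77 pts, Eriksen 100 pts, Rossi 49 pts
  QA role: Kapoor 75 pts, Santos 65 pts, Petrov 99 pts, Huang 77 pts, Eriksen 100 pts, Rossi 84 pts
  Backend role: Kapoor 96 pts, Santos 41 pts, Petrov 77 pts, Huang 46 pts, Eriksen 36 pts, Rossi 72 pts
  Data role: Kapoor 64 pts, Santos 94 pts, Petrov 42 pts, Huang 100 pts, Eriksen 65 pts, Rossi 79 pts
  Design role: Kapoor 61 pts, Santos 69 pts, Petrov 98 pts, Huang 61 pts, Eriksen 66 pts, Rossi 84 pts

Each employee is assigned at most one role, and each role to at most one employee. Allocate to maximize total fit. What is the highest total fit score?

This is a one-to-one assignment (maximum-weight bipartite matching).
Optimal: Kapoor→Backend role (96 pts), Santos→Frontend role (76 pts), Petrov→QA role (99 pts), Huang→Data role (100 pts), Eriksen→Ops role (100 pts), Rossi→Design role (84 pts) — total 96+76+99+100+100+84 = 555 pts.
Row-greedy (each employee in turn takes its best remaining role) gives 493 pts, worse by 62.
No other one-to-one assignment exceeds 555 pts.

Max total: 555 pts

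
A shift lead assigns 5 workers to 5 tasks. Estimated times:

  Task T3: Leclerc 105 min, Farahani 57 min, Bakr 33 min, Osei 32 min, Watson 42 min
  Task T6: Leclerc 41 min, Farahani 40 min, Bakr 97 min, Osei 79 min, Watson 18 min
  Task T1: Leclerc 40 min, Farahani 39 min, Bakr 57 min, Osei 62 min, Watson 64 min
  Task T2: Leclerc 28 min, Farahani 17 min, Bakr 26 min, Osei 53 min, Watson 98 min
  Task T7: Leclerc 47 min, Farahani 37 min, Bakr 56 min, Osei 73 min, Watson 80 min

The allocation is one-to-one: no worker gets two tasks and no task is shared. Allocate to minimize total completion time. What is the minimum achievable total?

Minimum total: 153 min

Optimal: Leclerc→Task T1 (40 min), Farahani→Task T7 (37 min), Bakr→Task T2 (26 min), Osei→Task T3 (32 min), Watson→Task T6 (18 min) — total 40+37+26+32+18 = 153 min.
Next-best assignment: Leclerc→Task T7, Farahani→Task T1, Bakr→Task T2, Osei→Task T3, Watson→Task T6 = 162 min.
Every other assignment is strictly worse.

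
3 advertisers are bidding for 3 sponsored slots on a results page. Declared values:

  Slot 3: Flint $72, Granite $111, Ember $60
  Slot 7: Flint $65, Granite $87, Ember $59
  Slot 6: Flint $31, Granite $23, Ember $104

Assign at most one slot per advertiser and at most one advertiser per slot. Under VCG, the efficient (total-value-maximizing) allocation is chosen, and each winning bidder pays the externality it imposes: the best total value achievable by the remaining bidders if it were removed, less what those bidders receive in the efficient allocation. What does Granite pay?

Efficient allocation: Flint→Slot 7 ($65), Granite→Slot 3 ($111), Ember→Slot 6 ($104); total welfare W = $280.
Granite receives Slot 3 at value $111, so the others get W − 111 = $169.
Without Granite: best allocation of the remaining 2 bidders over all 3 slots is Flint→Slot 3 ($72), Ember→Slot 6 ($104), total $176.
VCG payment = (others' best without Granite) − (others' welfare with Granite) = 176 − 169 = $7.

Granite pays $7.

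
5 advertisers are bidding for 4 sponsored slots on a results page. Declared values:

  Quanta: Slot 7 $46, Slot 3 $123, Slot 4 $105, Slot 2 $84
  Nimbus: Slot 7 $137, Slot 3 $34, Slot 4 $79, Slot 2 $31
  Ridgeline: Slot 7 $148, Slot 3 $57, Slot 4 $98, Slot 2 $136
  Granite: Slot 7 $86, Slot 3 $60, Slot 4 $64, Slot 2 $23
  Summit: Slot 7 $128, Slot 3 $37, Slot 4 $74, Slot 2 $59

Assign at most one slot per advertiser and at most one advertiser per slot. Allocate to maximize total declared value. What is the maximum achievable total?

Max total: $470

Optimal: Nimbus→Slot 7 ($137), Quanta→Slot 3 ($123), Summit→Slot 4 ($74), Ridgeline→Slot 2 ($136) — total 137+123+74+136 = $470.
Column-greedy (each slot in turn goes to its best remaining advertiser) gives $409, worse by 61.
No other one-to-one assignment exceeds $470.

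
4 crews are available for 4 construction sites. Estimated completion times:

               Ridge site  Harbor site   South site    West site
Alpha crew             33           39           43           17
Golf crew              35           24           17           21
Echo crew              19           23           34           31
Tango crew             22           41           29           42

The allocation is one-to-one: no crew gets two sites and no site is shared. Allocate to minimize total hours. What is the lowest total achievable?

Optimal: Alpha crew→West site (17 hours), Golf crew→South site (17 hours), Echo crew→Harbor site (23 hours), Tango crew→Ridge site (22 hours) — total 17+17+23+22 = 79 hours.
Column-greedy (each site in turn goes to its cheapest remaining crew) gives 89 hours, worse by 10.
Swapping Golf crew↔Alpha crew (Golf crew→West site 21 hours, Alpha crew→South site 43 hours) adds 30.
Every other assignment is strictly worse.

Minimum total: 79 hours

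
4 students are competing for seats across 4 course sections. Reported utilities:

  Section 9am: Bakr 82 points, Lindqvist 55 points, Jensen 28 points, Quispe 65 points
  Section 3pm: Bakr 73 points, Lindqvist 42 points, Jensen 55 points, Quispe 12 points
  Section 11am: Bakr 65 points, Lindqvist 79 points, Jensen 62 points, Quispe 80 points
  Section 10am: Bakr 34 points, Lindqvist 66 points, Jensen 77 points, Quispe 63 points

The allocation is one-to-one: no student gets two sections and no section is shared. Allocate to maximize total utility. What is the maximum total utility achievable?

Max total: 294 points

Treat this as an assignment problem: match each student to one section.
Optimal: Bakr→Section 3pm (73 points), Lindqvist→Section 11am (79 points), Jensen→Section 10am (77 points), Quispe→Section 9am (65 points) — total 73+79+77+65 = 294 points.
Next-best assignment: Bakr→Section 3pm, Lindqvist→Section 9am, Jensen→Section 10am, Quispe→Section 11am = 285 points.
Swapping Quispe↔Bakr (Quispe→Section 3pm 12 points, Bakr→Section 9am 82 points) loses 44.
No other one-to-one assignment exceeds 294 points.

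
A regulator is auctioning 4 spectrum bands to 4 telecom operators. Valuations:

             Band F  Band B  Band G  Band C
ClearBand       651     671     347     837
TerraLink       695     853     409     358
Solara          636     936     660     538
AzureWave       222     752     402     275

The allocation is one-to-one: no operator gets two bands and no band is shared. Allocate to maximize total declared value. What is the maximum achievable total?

Optimal: ClearBand→Band C ($837M), TerraLink→Band F ($695M), Solara→Band G ($660M), AzureWave→Band B ($752M) — total 837+695+660+752 = $2944M.
Max-entry greedy (repeatedly take the single best remaining cell) gives $2870M, worse by 74.

Maximum total: $2944M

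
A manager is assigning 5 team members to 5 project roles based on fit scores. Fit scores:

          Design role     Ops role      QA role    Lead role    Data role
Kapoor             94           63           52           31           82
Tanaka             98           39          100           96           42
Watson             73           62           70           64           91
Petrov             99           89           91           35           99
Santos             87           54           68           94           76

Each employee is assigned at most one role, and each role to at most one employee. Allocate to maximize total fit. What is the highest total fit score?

Optimal: Kapoor→Design role (94 pts), Tanaka→QA role (100 pts), Watson→Data role (91 pts), Petrov→Ops role (89 pts), Santos→Lead role (94 pts) — total 94+100+91+89+94 = 468 pts.
Column-greedy (each role in turn goes to its best remaining employee) gives 447 pts, worse by 21.
Next-best assignment: Kapoor→Design role, Tanaka→QA role, Watson→Ops role, Petrov→Data role, Santos→Lead role = 449 pts.
Checked against all permutations: 468 pts is optimal.

Maximum total: 468 pts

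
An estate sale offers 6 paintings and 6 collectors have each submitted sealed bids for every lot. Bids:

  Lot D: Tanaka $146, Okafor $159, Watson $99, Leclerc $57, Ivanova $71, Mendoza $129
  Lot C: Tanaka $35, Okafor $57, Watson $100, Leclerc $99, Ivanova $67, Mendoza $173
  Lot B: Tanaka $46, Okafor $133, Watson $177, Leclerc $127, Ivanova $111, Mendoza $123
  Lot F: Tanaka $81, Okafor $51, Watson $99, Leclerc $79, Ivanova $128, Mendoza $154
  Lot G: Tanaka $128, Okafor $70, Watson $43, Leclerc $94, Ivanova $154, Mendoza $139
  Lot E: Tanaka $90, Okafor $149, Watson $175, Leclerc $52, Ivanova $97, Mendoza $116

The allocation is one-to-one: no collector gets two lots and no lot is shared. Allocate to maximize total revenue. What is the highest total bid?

Maximum total: $890

Optimal: Tanaka→Lot G ($128), Okafor→Lot D ($159), Watson→Lot E ($175), Leclerc→Lot B ($127), Ivanova→Lot F ($128), Mendoza→Lot C ($173) — total 128+159+175+127+128+173 = $890.
Max-entry greedy (repeatedly take the single best remaining cell) gives $832, worse by 58.
Every other assignment is strictly worse.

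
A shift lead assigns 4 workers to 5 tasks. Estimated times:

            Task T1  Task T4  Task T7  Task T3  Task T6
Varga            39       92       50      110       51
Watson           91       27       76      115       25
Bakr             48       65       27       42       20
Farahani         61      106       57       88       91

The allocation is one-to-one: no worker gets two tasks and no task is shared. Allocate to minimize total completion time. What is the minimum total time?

Min total: 143 min

This is the linear assignment problem.
Optimal: Varga→Task T1 (39 min), Watson→Task T4 (27 min), Bakr→Task T6 (20 min), Farahani→Task T7 (57 min) — total 39+27+20+57 = 143 min.
Column-greedy (each task in turn goes to its cheapest remaining worker) gives 181 min, worse by 38.
Next-best assignment: Varga→Task T7, Watson→Task T4, Bakr→Task T6, Farahani→Task T1 = 158 min.
Swapping Watson↔Varga (Watson→Task T1 91 min, Varga→Task T4 92 min) adds 117.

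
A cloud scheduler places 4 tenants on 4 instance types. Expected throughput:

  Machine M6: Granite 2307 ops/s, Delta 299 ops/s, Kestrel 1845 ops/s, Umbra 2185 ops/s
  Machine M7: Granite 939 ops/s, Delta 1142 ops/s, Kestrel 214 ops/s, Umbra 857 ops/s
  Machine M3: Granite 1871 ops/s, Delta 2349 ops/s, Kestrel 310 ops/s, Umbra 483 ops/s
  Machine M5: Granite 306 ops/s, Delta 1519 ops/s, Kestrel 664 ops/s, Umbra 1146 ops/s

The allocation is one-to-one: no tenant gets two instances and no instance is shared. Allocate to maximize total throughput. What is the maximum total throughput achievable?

This is the linear assignment problem.
Optimal: Granite→Machine M7 (939 ops/s), Delta→Machine M3 (2349 ops/s), Kestrel→Machine M6 (1845 ops/s), Umbra→Machine M5 (1146 ops/s) — total 939+2349+1845+1146 = 6279 ops/s.
Max-entry greedy (repeatedly take the single best remaining cell) gives 6016 ops/s, worse by 263.
Next-best assignment: Granite→Machine M6, Delta→Machine M3, Kestrel→Machine M5, Umbra→Machine M7 = 6177 ops/s.
No other one-to-one assignment exceeds 6279 ops/s.

Max total: 6279 ops/s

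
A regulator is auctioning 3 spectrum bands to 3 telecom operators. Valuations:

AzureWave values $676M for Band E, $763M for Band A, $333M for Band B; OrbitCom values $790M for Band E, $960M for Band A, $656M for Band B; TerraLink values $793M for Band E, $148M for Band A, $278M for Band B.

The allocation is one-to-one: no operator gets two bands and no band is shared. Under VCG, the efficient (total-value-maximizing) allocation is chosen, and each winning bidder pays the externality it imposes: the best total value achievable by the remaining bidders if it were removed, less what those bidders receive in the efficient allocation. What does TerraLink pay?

Efficient allocation: AzureWave→Band A ($763M), OrbitCom→Band B ($656M), TerraLink→Band E ($793M); total welfare W = $2212M.
TerraLink receives Band E at value $793M, so the others get W − 793 = $1419M.
Without TerraLink: best allocation of the remaining 2 bidders over all 3 bands is AzureWave→Band E ($676M), OrbitCom→Band A ($960M), total $1636M.
VCG payment = (others' best without TerraLink) − (others' welfare with TerraLink) = 1636 − 1419 = $217M.

TerraLink pays $217M.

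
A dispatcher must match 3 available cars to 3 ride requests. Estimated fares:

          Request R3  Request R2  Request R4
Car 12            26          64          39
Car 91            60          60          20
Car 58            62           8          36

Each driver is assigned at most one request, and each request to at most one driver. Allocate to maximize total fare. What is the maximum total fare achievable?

Optimal: Car 12→Request R4 ($39), Car 91→Request R2 ($60), Car 58→Request R3 ($62) — total 39+60+62 = $161.

Max total: $161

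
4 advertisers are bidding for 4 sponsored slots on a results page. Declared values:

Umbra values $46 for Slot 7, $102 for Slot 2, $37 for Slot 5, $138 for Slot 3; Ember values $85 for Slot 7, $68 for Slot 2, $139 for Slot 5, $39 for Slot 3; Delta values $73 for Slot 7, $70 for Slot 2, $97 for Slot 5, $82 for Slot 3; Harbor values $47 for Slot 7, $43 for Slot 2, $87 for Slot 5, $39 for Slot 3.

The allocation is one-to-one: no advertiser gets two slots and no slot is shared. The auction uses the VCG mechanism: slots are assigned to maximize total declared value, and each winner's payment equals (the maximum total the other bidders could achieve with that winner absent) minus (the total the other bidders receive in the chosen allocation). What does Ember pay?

Efficient allocation: Umbra→Slot 3 ($138), Ember→Slot 5 ($139), Delta→Slot 2 ($70), Harbor→Slot 7 ($47); total welfare W = $394.
Ember receives Slot 5 at value $139, so the others get W − 139 = $255.
Without Ember: best allocation of the remaining 3 bidders over all 4 slots is Umbra→Slot 3 ($138), Delta→Slot 7 ($73), Harbor→Slot 5 ($87), total $298.
VCG payment = (others' best without Ember) − (others' welfare with Ember) = 298 − 255 = $43.

Ember pays $43.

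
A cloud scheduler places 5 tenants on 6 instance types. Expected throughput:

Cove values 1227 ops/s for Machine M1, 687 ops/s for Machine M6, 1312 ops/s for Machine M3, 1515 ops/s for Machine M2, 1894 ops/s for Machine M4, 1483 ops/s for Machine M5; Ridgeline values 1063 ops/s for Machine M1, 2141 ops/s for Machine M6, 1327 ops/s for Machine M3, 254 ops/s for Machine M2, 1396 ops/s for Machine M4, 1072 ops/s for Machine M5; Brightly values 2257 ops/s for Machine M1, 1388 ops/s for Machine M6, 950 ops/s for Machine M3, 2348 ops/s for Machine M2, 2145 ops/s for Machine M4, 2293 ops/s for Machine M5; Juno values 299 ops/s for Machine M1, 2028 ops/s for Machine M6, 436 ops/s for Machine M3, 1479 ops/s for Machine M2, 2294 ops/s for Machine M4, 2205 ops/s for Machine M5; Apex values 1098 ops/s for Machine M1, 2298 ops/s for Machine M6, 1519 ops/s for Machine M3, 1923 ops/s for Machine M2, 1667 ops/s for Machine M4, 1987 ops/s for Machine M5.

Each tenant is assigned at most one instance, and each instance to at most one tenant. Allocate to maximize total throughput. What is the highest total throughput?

Optimal: Cove→Machine M4 (1894 ops/s), Ridgeline→Machine M6 (2141 ops/s), Brightly→Machine M1 (2257 ops/s), Juno→Machine M5 (2205 ops/s), Apex→Machine M2 (1923 ops/s) — total 1894+2141+2257+2205+1923 = 10420 ops/s.
Next-best assignment: Cove→Machine M2, Ridgeline→Machine M6, Brightly→Machine M1, Juno→Machine M4, Apex→Machine M5 = 10194 ops/s.

Max total: 10420 ops/s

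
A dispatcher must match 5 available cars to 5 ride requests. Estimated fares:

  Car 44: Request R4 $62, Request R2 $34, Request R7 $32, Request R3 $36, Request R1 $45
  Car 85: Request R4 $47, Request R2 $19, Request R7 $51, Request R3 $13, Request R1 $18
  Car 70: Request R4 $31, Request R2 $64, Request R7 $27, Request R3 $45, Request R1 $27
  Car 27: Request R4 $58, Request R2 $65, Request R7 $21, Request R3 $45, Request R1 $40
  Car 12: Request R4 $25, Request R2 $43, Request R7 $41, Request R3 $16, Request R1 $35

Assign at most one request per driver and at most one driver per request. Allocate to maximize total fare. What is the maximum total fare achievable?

Optimal: Car 44→Request R4 ($62), Car 85→Request R7 ($51), Car 70→Request R3 ($45), Car 27→Request R2 ($65), Car 12→Request R1 ($35) — total 62+51+45+65+35 = $258.
Next-best assignment: Car 44→Request R4, Car 85→Request R7, Car 70→Request R2, Car 27→Request R3, Car 12→Request R1 = $257.
Swapping Car 44↔Car 12 (Car 44→Request R1 $45, Car 12→Request R4 $25) loses 27.

Max total: $258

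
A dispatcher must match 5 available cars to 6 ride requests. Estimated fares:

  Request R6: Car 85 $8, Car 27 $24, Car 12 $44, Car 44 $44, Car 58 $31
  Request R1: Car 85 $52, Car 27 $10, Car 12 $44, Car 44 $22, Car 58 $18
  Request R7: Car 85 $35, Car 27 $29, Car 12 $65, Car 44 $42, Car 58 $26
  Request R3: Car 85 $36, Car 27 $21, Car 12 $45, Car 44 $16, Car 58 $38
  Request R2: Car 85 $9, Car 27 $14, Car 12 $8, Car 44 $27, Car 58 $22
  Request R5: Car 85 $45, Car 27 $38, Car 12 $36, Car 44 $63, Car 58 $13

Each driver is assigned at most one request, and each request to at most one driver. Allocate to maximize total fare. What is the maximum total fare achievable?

Optimal: Car 85→Request R1 ($52), Car 27→Request R6 ($24), Car 12→Request R7 ($65), Car 44→Request R5 ($63), Car 58→Request R3 ($38) — total 52+24+65+63+38 = $242.
Column-greedy (each request in turn goes to its best remaining driver) gives $190, worse by 52.
Swapping Car 85↔Car 12 (Car 85→Request R7 $35, Car 12→Request R1 $44) loses 38.
Every other assignment is strictly worse.

Max total: $242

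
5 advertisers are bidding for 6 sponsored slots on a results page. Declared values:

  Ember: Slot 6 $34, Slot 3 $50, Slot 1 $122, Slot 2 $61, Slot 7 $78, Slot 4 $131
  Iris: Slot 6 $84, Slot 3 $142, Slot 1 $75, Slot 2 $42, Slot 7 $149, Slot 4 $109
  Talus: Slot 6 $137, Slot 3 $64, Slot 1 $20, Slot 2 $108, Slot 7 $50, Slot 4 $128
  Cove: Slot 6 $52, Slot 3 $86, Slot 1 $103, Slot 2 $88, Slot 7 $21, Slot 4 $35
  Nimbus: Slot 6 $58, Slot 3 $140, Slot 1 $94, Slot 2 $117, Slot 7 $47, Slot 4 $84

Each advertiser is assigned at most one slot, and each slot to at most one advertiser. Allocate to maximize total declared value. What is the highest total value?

Maximum total: $660

This is the linear assignment problem.
Optimal: Ember→Slot 4 ($131), Iris→Slot 7 ($149), Talus→Slot 6 ($137), Cove→Slot 1 ($103), Nimbus→Slot 3 ($140) — total 131+149+137+103+140 = $660.
Column-greedy (each slot in turn goes to its best remaining advertiser) gives $539, worse by 121.
Next-best assignment: Ember→Slot 4, Iris→Slot 7, Talus→Slot 6, Cove→Slot 2, Nimbus→Slot 3 = $645.
Checked against all permutations: $660 is optimal.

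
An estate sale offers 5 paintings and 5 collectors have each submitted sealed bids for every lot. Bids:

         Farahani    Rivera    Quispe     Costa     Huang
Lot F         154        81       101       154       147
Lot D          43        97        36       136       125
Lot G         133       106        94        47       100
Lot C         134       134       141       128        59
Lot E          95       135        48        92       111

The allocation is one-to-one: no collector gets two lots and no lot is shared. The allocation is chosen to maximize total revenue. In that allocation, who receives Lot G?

Farahani receives Lot G.

Optimal: Farahani→Lot G ($133), Rivera→Lot E ($135), Quispe→Lot C ($141), Costa→Lot D ($136), Huang→Lot F ($147) — total 133+135+141+136+147 = $692.
Column-greedy (each lot in turn goes to its best remaining collector) gives $648, worse by 44.
Swapping Farahani↔Huang (Farahani→Lot F $154, Huang→Lot G $100) loses 26.
Checked against all permutations: $692 is optimal.
Farahani's own top lot is Lot F ($154), but forcing Farahani→Lot F and reassigning the rest optimally gives only $666 — worse by 26.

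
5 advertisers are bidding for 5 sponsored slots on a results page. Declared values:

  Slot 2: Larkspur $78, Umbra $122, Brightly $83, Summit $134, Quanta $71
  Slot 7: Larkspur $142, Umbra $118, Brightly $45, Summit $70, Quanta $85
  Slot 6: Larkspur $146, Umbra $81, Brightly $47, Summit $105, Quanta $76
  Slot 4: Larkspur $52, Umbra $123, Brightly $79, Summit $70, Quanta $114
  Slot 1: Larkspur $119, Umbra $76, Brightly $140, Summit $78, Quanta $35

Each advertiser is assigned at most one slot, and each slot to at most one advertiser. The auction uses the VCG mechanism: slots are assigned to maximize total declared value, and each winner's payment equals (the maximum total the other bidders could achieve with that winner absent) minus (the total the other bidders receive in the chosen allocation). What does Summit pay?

Efficient allocation: Larkspur→Slot 6 ($146), Umbra→Slot 7 ($118), Brightly→Slot 1 ($140), Summit→Slot 2 ($134), Quanta→Slot 4 ($114); total welfare W = $652.
Summit receives Slot 2 at value $134, so the others get W − 134 = $518.
Without Summit: best allocation of the remaining 4 bidders over all 5 slots is Larkspur→Slot 6 ($146), Umbra→Slot 2 ($122), Brightly→Slot 1 ($140), Quanta→Slot 4 ($114), total $522.
VCG payment = (others' best without Summit) − (others' welfare with Summit) = 522 − 518 = $4.

Summit pays $4.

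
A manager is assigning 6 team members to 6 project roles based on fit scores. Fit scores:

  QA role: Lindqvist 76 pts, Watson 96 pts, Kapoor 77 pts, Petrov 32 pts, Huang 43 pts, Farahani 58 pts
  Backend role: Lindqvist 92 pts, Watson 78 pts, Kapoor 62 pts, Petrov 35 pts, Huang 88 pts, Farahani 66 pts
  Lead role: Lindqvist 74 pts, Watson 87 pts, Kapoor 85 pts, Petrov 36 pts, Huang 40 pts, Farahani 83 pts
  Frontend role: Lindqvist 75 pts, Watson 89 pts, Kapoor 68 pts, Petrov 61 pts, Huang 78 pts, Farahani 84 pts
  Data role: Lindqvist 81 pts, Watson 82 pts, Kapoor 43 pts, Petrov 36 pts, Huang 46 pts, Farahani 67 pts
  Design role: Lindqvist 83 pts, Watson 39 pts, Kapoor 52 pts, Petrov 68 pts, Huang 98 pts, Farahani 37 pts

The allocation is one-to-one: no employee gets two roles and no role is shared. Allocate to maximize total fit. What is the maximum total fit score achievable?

Optimal: Lindqvist→Data role (81 pts), Watson→QA role (96 pts), Kapoor→Lead role (85 pts), Petrov→Design role (68 pts), Huang→Backend role (88 pts), Farahani→Frontend role (84 pts) — total 81+96+85+68+88+84 = 502 pts.
Row-greedy (each employee in turn takes its best remaining role) gives 486 pts, worse by 16.
Next-best assignment: Lindqvist→Backend role, Watson→QA role, Kapoor→Lead role, Petrov→Frontend role, Huang→Design role, Farahani→Data role = 499 pts.

Max total: 502 pts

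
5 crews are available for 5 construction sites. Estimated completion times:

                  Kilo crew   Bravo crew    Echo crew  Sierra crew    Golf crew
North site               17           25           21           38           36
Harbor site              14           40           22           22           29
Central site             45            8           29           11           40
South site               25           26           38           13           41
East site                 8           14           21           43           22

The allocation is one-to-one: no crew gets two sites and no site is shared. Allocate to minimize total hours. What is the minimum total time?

Minimum total: 78 hours

Treat this as an assignment problem: match each crew to one site.
Optimal: Kilo crew→Harbor site (14 hours), Bravo crew→Central site (8 hours), Echo crew→North site (21 hours), Sierra crew→South site (13 hours), Golf crew→East site (22 hours) — total 14+8+21+13+22 = 78 hours.
Swapping Golf crew↔Sierra crew (Golf crew→South site 41 hours, Sierra crew→East site 43 hours) adds 49.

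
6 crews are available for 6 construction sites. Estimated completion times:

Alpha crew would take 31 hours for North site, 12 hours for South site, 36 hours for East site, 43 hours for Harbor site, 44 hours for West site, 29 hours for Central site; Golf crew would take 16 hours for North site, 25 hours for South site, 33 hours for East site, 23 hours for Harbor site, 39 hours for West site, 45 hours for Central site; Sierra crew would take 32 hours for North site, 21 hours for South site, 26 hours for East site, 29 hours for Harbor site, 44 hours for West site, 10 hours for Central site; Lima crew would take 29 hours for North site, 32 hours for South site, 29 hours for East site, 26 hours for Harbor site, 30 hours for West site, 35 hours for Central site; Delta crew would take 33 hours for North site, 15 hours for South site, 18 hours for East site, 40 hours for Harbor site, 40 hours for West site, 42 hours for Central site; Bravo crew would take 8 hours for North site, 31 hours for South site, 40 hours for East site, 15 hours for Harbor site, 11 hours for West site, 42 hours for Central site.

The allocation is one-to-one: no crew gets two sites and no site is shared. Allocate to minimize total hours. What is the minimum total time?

Treat this as an assignment problem: match each crew to one site.
Optimal: Alpha crew→South site (12 hours), Golf crew→North site (16 hours), Sierra crew→Central site (10 hours), Lima crew→Harbor site (26 hours), Delta crew→East site (18 hours), Bravo crew→West site (11 hours) — total 12+16+10+26+18+11 = 93 hours.

Minimum total: 93 hours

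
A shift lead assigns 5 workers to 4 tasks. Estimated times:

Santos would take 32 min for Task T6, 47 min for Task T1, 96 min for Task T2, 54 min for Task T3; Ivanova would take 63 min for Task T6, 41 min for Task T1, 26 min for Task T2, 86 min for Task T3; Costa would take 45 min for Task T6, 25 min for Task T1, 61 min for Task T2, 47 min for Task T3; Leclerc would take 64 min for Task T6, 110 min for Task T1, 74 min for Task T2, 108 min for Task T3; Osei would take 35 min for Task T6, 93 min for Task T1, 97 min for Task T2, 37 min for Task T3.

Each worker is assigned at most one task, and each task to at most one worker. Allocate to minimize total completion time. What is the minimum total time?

Optimal: Santos→Task T6 (32 min), Costa→Task T1 (25 min), Ivanova→Task T2 (26 min), Osei→Task T3 (37 min) — total 32+25+26+37 = 120 min.
Row-greedy (each worker in turn takes its cheapest remaining task) gives 191 min, worse by 71.
Every other assignment is strictly worse.

Min total: 120 min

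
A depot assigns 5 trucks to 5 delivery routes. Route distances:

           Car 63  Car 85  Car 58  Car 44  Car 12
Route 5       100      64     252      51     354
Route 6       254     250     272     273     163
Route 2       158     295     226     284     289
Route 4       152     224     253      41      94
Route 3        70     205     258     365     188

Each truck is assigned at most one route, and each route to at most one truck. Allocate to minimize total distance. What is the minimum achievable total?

Min total: 564 km

Optimal: Car 63→Route 3 (70 km), Car 85→Route 5 (64 km), Car 58→Route 2 (226 km), Car 44→Route 4 (41 km), Car 12→Route 6 (163 km) — total 70+64+226+41+163 = 564 km.
Next-best assignment: Car 63→Route 2, Car 85→Route 5, Car 58→Route 3, Car 44→Route 4, Car 12→Route 6 = 684 km.
No other one-to-one assignment undercuts 564 km.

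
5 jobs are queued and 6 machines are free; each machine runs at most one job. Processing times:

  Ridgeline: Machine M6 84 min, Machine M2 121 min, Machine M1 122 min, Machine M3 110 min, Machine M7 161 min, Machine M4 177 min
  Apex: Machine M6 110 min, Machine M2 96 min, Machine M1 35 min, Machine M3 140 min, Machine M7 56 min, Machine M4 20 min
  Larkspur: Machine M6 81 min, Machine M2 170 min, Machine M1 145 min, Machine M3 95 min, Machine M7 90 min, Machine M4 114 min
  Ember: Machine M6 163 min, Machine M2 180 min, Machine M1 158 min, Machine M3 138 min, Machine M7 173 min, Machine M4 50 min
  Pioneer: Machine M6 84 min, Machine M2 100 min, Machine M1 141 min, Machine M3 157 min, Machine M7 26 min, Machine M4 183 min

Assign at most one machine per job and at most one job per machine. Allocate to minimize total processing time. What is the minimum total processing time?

Optimal: Ridgeline→Machine M6 (84 min), Apex→Machine M1 (35 min), Larkspur→Machine M3 (95 min), Ember→Machine M4 (50 min), Pioneer→Machine M7 (26 min) — total 84+35+95+50+26 = 290 min.
Column-greedy (each machine in turn goes to its cheapest remaining job) gives 463 min, worse by 173.
Checked against all permutations: 290 min is optimal.

Min total: 290 min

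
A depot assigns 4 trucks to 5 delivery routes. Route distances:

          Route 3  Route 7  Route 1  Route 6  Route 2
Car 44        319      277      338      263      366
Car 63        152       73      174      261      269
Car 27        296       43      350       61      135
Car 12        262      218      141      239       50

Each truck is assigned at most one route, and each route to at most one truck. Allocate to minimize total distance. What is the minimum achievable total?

Minimum total: 503 km

Optimal: Car 44→Route 3 (319 km), Car 63→Route 7 (73 km), Car 27→Route 6 (61 km), Car 12→Route 2 (50 km) — total 319+73+61+50 = 503 km.
Column-greedy (each route in turn goes to its cheapest remaining truck) gives 599 km, worse by 96.
Every other assignment is strictly worse.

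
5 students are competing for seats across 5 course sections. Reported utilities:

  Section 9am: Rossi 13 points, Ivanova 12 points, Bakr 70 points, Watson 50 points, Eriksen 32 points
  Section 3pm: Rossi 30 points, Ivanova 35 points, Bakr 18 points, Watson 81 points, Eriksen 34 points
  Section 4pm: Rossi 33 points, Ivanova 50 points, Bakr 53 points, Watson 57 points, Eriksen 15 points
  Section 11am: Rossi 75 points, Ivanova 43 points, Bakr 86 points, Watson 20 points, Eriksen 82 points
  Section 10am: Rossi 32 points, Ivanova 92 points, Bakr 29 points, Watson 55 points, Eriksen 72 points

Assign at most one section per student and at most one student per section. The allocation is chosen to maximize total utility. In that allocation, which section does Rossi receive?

Rossi receives Section 4pm.

Treat this as an assignment problem: match each student to one section.
Optimal: Rossi→Section 4pm (33 points), Ivanova→Section 10am (92 points), Bakr→Section 9am (70 points), Watson→Section 3pm (81 points), Eriksen→Section 11am (82 points) — total 33+92+70+81+82 = 358 points.
Every other assignment is strictly worse.
Rossi's own top section is Section 11am (75 points), but forcing Rossi→Section 11am and reassigning the rest optimally gives only 348 points — worse by 10.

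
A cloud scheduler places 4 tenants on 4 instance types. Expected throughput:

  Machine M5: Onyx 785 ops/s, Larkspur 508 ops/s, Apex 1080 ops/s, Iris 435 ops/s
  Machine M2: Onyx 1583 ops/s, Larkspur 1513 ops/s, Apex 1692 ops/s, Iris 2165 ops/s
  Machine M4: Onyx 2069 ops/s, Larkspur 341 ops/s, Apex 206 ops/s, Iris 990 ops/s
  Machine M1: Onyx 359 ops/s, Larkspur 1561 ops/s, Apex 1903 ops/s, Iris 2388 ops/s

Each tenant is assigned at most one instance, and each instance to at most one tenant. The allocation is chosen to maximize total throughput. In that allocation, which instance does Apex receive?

Optimal: Onyx→Machine M4 (2069 ops/s), Larkspur→Machine M2 (1513 ops/s), Apex→Machine M5 (1080 ops/s), Iris→Machine M1 (2388 ops/s) — total 2069+1513+1080+2388 = 7050 ops/s.
Max-entry greedy (repeatedly take the single best remaining cell) gives 6657 ops/s, worse by 393.
Next-best assignment: Onyx→Machine M4, Larkspur→Machine M1, Apex→Machine M5, Iris→Machine M2 = 6875 ops/s.
Checked against all permutations: 7050 ops/s is optimal.
Apex's own top instance is Machine M1 (1903 ops/s), but forcing Apex→Machine M1 and reassigning the rest optimally gives only 6645 ops/s — worse by 405.

Apex receives Machine M5.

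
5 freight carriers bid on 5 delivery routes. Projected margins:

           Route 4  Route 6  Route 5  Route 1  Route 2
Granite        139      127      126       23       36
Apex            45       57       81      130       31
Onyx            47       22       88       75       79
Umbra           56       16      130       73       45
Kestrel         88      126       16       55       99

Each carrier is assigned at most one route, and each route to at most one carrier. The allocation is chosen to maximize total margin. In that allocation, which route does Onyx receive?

Onyx receives Route 2.

Optimal: Granite→Route 4 ($139k), Apex→Route 1 ($130k), Onyx→Route 2 ($79k), Umbra→Route 5 ($130k), Kestrel→Route 6 ($126k) — total 139+130+79+130+126 = $604k.
Row-greedy (each carrier in turn takes its best remaining route) gives $528k, worse by 76.
Next-best assignment: Granite→Route 6, Apex→Route 1, Onyx→Route 2, Umbra→Route 5, Kestrel→Route 4 = $554k.
Onyx's own top route is Route 5 ($88k), but forcing Onyx→Route 5 and reassigning the rest optimally gives only $528k — worse by 76.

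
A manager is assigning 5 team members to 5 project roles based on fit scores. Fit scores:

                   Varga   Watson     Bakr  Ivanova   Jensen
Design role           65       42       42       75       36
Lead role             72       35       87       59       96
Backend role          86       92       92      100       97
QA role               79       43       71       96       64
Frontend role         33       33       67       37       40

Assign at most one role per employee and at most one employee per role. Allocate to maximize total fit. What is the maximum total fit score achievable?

Optimal: Varga→Design role (65 pts), Watson→Backend role (92 pts), Bakr→Frontend role (67 pts), Ivanova→QA role (96 pts), Jensen→Lead role (96 pts) — total 65+92+67+96+96 = 416 pts.
Column-greedy (each role in turn goes to its best remaining employee) gives 409 pts, worse by 7.
Next-best assignment: Varga→QA role, Watson→Backend role, Bakr→Frontend role, Ivanova→Design role, Jensen→Lead role = 409 pts.

Maximum total: 416 pts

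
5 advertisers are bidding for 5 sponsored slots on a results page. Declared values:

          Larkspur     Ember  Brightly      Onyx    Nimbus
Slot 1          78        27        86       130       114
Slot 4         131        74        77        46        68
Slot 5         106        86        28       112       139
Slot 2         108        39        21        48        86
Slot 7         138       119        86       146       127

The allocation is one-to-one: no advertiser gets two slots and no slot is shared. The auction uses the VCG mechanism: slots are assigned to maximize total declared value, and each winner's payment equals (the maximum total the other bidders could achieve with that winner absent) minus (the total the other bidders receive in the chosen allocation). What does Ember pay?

Efficient allocation: Larkspur→Slot 2 ($108), Ember→Slot 7 ($119), Brightly→Slot 4 ($77), Onyx→Slot 1 ($130), Nimbus→Slot 5 ($139); total welfare W = $573.
Ember receives Slot 7 at value $119, so the others get W − 119 = $454.
Without Ember: best allocation of the remaining 4 bidders over all 5 slots is Larkspur→Slot 4 ($131), Brightly→Slot 1 ($86), Onyx→Slot 7 ($146), Nimbus→Slot 5 ($139), total $502.
VCG payment = (others' best without Ember) − (others' welfare with Ember) = 502 − 454 = $48.

Ember pays $48.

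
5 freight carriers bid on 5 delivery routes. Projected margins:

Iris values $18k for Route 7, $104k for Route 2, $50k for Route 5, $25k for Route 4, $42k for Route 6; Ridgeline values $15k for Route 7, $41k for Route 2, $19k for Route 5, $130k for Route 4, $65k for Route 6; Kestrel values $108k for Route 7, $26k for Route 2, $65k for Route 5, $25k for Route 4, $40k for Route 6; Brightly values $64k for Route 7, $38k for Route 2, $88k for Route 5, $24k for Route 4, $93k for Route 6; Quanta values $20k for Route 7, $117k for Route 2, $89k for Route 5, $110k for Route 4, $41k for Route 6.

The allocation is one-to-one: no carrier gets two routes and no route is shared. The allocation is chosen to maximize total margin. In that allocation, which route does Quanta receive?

This is the linear assignment problem.
Optimal: Iris→Route 2 ($104k), Ridgeline→Route 4 ($130k), Kestrel→Route 7 ($108k), Brightly→Route 6 ($93k), Quanta→Route 5 ($89k) — total 104+130+108+93+89 = $524k.
Max-entry greedy (repeatedly take the single best remaining cell) gives $498k, worse by 26.
Quanta's own top route is Route 2 ($117k), but forcing Quanta→Route 2 and reassigning the rest optimally gives only $498k — worse by 26.

Quanta receives Route 5.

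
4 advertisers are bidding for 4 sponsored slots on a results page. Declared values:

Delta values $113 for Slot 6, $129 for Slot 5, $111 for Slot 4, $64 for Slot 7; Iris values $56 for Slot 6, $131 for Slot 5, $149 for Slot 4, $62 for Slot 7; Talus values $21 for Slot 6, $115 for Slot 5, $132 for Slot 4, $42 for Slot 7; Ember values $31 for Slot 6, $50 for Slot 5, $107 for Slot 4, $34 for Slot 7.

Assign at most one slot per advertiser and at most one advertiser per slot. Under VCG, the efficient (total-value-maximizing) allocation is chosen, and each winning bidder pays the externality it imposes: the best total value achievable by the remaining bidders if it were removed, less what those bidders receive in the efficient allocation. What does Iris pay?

Efficient allocation: Delta→Slot 6 ($113), Iris→Slot 4 ($149), Talus→Slot 5 ($115), Ember→Slot 7 ($34); total welfare W = $411.
Iris receives Slot 4 at value $149, so the others get W − 149 = $262.
Without Iris: best allocation of the remaining 3 bidders over all 4 slots is Delta→Slot 6 ($113), Talus→Slot 5 ($115), Ember→Slot 4 ($107), total $335.
VCG payment = (others' best without Iris) − (others' welfare with Iris) = 335 − 262 = $73.

Iris pays $73.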